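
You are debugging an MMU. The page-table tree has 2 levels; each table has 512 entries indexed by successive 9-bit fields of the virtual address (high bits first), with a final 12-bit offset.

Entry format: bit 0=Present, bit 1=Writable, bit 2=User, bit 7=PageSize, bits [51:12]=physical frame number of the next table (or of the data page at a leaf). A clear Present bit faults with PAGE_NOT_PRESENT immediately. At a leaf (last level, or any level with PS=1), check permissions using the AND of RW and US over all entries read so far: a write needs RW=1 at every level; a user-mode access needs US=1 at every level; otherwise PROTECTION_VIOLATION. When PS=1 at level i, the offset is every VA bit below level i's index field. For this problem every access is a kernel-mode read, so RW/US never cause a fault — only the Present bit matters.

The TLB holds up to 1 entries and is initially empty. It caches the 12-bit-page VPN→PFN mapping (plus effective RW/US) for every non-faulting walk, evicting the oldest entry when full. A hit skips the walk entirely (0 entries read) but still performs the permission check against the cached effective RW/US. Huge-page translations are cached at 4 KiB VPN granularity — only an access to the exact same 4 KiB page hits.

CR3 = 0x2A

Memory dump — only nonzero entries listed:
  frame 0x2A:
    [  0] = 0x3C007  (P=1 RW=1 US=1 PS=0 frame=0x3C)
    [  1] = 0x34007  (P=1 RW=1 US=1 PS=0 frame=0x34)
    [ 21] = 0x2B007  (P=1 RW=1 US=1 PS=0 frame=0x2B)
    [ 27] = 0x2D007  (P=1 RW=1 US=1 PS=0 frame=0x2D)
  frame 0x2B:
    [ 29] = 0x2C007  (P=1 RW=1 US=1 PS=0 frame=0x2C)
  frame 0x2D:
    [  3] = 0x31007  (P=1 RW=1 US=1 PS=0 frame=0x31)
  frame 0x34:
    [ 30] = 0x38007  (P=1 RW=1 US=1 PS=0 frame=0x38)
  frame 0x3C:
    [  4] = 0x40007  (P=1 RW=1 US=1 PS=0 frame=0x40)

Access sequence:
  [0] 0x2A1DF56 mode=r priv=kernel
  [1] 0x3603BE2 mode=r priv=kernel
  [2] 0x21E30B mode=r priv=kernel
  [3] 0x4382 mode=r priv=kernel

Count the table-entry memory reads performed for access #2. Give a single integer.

Walk each access:
#0 VA=0x2A1DF56 (r,kernel):
  lvl0: tbl 0x2A, slot 21 ⇒ 0x2B007 (P1/RW1/US1/PS0)
  lvl1: tbl 0x2B, slot 29 ⇒ 0x2C007 (P1/RW1/US1/PS0)
  → PA=0x2CF56  (2 entries read)
#1 VA=0x3603BE2 (r,kernel):
  lvl0: tbl 0x2A, slot 27 ⇒ 0x2D007 (P1/RW1/US1/PS0)
  lvl1: tbl 0x2D, slot 3 ⇒ 0x31007 (P1/RW1/US1/PS0)
  → PA=0x31BE2  (2 entries read)
#2 VA=0x21E30B (r,kernel):
  lvl0: tbl 0x2A, slot 1 ⇒ 0x34007 (P1/RW1/US1/PS0)
  lvl1: tbl 0x34, slot 30 ⇒ 0x38007 (P1/RW1/US1/PS0)
  → PA=0x3830B  (2 entries read)
#3 VA=0x4382 (r,kernel):
  lvl0: tbl 0x2A, slot 0 ⇒ 0x3C007 (P1/RW1/US1/PS0)
  lvl1: tbl 0x3C, slot 4 ⇒ 0x40007 (P1/RW1/US1/PS0)
  → PA=0x40382  (2 entries read)

Entries read for #2: 2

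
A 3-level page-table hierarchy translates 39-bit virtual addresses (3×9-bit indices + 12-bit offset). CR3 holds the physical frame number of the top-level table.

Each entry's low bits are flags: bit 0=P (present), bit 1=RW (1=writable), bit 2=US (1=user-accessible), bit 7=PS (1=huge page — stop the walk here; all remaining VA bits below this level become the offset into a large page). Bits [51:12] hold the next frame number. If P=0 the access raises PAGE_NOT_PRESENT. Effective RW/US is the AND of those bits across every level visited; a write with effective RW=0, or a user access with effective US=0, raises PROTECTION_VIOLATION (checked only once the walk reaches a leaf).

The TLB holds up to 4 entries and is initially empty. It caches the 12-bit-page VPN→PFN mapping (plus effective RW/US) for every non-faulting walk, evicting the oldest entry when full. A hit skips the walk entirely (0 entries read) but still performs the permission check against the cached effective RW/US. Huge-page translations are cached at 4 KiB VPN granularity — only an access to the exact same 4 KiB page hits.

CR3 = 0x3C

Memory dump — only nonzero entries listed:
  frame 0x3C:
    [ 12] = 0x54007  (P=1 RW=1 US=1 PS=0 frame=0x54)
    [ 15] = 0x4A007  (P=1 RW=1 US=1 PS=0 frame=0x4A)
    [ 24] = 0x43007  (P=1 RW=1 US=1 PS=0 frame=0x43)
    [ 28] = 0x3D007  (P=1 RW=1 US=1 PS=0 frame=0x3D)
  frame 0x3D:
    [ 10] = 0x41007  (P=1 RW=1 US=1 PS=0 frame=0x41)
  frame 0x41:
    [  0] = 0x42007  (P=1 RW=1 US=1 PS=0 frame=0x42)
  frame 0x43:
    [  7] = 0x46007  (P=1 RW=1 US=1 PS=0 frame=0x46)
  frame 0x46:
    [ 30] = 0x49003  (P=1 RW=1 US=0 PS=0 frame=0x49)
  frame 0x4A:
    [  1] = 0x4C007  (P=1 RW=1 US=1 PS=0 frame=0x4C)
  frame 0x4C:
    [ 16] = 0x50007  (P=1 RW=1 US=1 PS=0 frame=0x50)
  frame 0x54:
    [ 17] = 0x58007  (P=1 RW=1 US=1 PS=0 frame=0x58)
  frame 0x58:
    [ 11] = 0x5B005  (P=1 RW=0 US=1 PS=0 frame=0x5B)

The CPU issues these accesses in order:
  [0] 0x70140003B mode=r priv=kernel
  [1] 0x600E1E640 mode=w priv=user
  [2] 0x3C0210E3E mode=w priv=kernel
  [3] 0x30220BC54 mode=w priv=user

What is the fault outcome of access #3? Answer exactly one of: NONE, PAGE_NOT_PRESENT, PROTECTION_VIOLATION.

Per-access translation:
#0 VA=0x70140003B (r,kernel):
  L0 @0x3C[28] → 0x3D007  P=1,RW=1,US=1,PS=0
  L1 @0x3D[10] → 0x41007  P=1,RW=1,US=1,PS=0
  L2 @0x41[0] → 0x42007  P=1,RW=1,US=1,PS=0
  → PA=0x4203B  (3 entries read)
#1 VA=0x600E1E640 (w,user):
  L0 @0x3C[24] → 0x43007  P=1,RW=1,US=1,PS=0
  L1 @0x43[7] → 0x46007  P=1,RW=1,US=1,PS=0
  L2 @0x46[30] → 0x49003  P=1,RW=1,US=0,PS=0
  ✗ PROTECTION_VIOLATION  [3 reads]
#2 VA=0x3C0210E3E (w,kernel):
  L0 @0x3C[15] → 0x4A007  P=1,RW=1,US=1,PS=0
  L1 @0x4A[1] → 0x4C007  P=1,RW=1,US=1,PS=0
  L2 @0x4C[16] → 0x50007  P=1,RW=1,US=1,PS=0
  → PA=0x50E3E  (3 entries read)
#3 VA=0x30220BC54 (w,user):
  L0 @0x3C[12] → 0x54007  P=1,RW=1,US=1,PS=0
  L1 @0x54[17] → 0x58007  P=1,RW=1,US=1,PS=0
  L2 @0x58[11] → 0x5B005  P=1,RW=0,US=1,PS=0
  ✗ PROTECTION_VIOLATION  [3 reads]

Access #3 fault: PROTECTION_VIOLATION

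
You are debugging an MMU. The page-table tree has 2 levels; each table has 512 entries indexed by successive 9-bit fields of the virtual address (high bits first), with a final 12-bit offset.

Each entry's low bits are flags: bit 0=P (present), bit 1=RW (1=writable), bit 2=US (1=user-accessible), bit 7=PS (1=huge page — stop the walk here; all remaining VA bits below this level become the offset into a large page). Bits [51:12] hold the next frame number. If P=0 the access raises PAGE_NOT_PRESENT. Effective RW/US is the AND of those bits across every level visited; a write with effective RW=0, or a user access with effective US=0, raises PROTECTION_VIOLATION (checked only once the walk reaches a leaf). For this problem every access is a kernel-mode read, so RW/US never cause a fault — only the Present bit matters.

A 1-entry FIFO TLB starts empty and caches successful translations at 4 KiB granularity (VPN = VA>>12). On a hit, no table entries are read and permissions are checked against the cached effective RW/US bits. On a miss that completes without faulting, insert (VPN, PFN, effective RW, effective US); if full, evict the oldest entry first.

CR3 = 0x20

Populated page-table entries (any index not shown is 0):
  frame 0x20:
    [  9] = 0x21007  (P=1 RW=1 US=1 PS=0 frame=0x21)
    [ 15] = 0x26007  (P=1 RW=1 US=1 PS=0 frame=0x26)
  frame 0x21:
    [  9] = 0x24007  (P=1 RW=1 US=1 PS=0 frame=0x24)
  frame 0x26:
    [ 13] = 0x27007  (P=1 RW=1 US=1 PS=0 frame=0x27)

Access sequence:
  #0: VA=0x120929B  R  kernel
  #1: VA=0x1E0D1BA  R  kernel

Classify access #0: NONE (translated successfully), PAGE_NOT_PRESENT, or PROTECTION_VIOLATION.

Trace:
#0 VA=0x120929B (r,kernel):
  L0 @0x20[9] → 0x21007  P=1,RW=1,US=1,PS=0
  L1 @0x21[9] → 0x24007  P=1,RW=1,US=1,PS=0
  ⇒ phys 0x2429B  [2 reads]
#1 VA=0x1E0D1BA (r,kernel):
  L0 @0x20[15] → 0x26007  P=1,RW=1,US=1,PS=0
  L1 @0x26[13] → 0x27007  P=1,RW=1,US=1,PS=0
  ⇒ phys 0x271BA  [2 reads]

Access #0 fault: NONE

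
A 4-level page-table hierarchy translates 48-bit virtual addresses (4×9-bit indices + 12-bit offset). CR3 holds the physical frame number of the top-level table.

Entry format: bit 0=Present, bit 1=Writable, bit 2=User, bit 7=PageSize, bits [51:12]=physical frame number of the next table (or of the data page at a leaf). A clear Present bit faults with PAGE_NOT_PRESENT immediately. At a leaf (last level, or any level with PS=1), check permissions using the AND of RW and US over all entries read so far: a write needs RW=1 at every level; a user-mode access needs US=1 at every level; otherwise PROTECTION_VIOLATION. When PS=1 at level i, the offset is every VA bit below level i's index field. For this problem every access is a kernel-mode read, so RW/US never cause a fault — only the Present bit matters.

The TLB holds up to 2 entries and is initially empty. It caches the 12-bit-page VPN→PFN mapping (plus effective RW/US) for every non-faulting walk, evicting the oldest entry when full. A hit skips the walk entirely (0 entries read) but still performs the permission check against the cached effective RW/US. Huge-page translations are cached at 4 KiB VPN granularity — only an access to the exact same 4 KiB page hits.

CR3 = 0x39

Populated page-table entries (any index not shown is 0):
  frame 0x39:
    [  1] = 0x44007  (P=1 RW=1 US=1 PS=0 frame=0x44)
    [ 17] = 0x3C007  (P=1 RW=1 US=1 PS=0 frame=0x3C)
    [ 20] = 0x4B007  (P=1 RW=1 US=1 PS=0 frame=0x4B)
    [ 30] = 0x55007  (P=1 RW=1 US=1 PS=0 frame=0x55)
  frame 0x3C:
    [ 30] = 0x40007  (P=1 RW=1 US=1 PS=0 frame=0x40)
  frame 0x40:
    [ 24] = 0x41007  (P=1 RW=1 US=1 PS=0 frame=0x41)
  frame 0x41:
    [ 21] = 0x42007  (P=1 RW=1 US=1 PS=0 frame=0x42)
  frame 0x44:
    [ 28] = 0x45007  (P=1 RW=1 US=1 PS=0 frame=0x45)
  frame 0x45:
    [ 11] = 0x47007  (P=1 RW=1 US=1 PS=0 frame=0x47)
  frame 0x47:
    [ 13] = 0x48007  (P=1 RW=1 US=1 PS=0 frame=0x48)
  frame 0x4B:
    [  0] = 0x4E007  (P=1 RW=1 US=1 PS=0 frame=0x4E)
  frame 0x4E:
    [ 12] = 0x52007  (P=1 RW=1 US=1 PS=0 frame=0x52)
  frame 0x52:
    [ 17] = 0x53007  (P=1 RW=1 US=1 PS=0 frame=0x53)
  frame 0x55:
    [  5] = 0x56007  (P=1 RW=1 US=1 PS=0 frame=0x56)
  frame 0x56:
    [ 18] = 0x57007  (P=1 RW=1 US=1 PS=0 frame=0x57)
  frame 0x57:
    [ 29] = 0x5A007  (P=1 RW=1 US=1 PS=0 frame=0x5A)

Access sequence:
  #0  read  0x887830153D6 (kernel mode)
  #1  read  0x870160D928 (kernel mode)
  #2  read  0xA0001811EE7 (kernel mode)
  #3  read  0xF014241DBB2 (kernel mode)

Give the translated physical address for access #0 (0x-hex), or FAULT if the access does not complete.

Trace:
#0 VA=0x887830153D6 (r,kernel):
  [0] read 0x39 idx=17: raw=0x3C007 flags P=1 W=1 U=1 S=0
  [1] read 0x3C idx=30: raw=0x40007 flags P=1 W=1 U=1 S=0
  [2] read 0x40 idx=24: raw=0x41007 flags P=1 W=1 U=1 S=0
  [3] read 0x41 idx=21: raw=0x42007 flags P=1 W=1 U=1 S=0
  → PA=0x423D6  (4 entries read)
#1 VA=0x870160D928 (r,kernel):
  [0] read 0x39 idx=1: raw=0x44007 flags P=1 W=1 U=1 S=0
  [1] read 0x44 idx=28: raw=0x45007 flags P=1 W=1 U=1 S=0
  [2] read 0x45 idx=11: raw=0x47007 flags P=1 W=1 U=1 S=0
  [3] read 0x47 idx=13: raw=0x48007 flags P=1 W=1 U=1 S=0
  → PA=0x48928  (4 entries read)
#2 VA=0xA0001811EE7 (r,kernel):
  [0] read 0x39 idx=20: raw=0x4B007 flags P=1 W=1 U=1 S=0
  [1] read 0x4B idx=0: raw=0x4E007 flags P=1 W=1 U=1 S=0
  [2] read 0x4E idx=12: raw=0x52007 flags P=1 W=1 U=1 S=0
  [3] read 0x52 idx=17: raw=0x53007 flags P=1 W=1 U=1 S=0
  → PA=0x53EE7  (4 entries read)
#3 VA=0xF014241DBB2 (r,kernel):
  [0] read 0x39 idx=30: raw=0x55007 flags P=1 W=1 U=1 S=0
  [1] read 0x55 idx=5: raw=0x56007 flags P=1 W=1 U=1 S=0
  [2] read 0x56 idx=18: raw=0x57007 flags P=1 W=1 U=1 S=0
  [3] read 0x57 idx=29: raw=0x5A007 flags P=1 W=1 U=1 S=0
  → PA=0x5ABB2  (4 entries read)

Access #0 PA: 0x423D6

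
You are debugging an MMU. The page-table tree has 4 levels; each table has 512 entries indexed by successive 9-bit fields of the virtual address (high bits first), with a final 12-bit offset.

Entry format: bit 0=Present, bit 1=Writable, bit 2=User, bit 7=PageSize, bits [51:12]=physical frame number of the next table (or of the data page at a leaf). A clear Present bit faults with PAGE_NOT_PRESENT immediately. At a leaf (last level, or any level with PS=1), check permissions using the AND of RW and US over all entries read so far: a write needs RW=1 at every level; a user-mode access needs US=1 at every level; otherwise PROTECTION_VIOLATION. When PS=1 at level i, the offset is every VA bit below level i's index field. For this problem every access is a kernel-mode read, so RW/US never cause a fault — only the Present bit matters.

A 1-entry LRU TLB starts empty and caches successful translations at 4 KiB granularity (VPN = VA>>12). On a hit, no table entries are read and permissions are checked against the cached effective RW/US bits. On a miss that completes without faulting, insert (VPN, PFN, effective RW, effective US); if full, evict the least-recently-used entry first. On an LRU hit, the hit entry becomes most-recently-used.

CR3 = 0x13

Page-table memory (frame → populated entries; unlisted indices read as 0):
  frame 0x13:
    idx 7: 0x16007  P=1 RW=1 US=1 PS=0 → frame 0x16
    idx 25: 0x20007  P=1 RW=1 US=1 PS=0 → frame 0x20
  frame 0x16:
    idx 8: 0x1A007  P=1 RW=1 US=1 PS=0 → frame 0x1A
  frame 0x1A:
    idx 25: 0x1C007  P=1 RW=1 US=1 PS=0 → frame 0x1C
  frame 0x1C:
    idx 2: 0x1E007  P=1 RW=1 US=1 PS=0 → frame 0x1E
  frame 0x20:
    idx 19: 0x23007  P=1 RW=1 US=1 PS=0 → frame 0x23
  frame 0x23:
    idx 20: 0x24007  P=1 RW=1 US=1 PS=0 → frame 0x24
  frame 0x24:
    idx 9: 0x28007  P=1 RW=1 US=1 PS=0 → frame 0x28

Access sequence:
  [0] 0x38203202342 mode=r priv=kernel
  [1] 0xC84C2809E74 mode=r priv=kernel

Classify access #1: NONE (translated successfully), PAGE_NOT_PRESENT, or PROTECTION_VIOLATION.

Per-access translation:
#0 VA=0x38203202342 (r,kernel):
  [0] read 0x13 idx=7: raw=0x16007 flags P=1 W=1 U=1 S=0
  [1] read 0x16 idx=8: raw=0x1A007 flags P=1 W=1 U=1 S=0
  [2] read 0x1A idx=25: raw=0x1C007 flags P=1 W=1 U=1 S=0
  [3] read 0x1C idx=2: raw=0x1E007 flags P=1 W=1 U=1 S=0
  ✓ 0x1E342  — 4 lookups
#1 VA=0xC84C2809E74 (r,kernel):
  [0] read 0x13 idx=25: raw=0x20007 flags P=1 W=1 U=1 S=0
  [1] read 0x20 idx=19: raw=0x23007 flags P=1 W=1 U=1 S=0
  [2] read 0x23 idx=20: raw=0x24007 flags P=1 W=1 U=1 S=0
  [3] read 0x24 idx=9: raw=0x28007 flags P=1 W=1 U=1 S=0
  ✓ 0x28E74  — 4 lookups

Access #1 fault: NONE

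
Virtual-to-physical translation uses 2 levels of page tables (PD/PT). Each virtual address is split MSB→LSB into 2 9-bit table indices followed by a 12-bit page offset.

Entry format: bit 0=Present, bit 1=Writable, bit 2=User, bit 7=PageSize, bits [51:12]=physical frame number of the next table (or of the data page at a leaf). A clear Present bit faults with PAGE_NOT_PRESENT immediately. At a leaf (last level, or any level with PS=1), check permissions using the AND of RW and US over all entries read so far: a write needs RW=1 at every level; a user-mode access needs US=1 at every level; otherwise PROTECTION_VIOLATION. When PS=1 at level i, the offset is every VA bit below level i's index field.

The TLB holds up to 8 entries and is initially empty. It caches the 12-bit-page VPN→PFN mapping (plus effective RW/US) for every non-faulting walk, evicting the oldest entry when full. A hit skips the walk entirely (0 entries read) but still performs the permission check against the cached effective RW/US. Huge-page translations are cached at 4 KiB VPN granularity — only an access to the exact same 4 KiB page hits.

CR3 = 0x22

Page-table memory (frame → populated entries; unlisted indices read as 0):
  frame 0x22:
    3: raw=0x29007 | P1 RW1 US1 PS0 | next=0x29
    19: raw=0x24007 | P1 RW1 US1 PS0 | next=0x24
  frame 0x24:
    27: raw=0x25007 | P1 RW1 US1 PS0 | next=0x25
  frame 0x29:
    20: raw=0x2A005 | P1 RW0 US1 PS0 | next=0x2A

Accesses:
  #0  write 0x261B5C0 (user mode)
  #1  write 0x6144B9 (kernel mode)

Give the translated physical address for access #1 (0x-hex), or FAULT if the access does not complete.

Per-access translation:
#0 VA=0x261B5C0 (w,user):
  lvl0: tbl 0x22, slot 19 ⇒ 0x24007 (P1/RW1/US1/PS0)
  lvl1: tbl 0x24, slot 27 ⇒ 0x25007 (P1/RW1/US1/PS0)
  → PA=0x255C0  (2 entries read)
#1 VA=0x6144B9 (w,kernel):
  lvl0: tbl 0x22, slot 3 ⇒ 0x29007 (P1/RW1/US1/PS0)
  lvl1: tbl 0x29, slot 20 ⇒ 0x2A005 (P1/RW0/US1/PS0)
  ✗ PROTECTION_VIOLATION  [2 reads]

Access #1 PA: FAULT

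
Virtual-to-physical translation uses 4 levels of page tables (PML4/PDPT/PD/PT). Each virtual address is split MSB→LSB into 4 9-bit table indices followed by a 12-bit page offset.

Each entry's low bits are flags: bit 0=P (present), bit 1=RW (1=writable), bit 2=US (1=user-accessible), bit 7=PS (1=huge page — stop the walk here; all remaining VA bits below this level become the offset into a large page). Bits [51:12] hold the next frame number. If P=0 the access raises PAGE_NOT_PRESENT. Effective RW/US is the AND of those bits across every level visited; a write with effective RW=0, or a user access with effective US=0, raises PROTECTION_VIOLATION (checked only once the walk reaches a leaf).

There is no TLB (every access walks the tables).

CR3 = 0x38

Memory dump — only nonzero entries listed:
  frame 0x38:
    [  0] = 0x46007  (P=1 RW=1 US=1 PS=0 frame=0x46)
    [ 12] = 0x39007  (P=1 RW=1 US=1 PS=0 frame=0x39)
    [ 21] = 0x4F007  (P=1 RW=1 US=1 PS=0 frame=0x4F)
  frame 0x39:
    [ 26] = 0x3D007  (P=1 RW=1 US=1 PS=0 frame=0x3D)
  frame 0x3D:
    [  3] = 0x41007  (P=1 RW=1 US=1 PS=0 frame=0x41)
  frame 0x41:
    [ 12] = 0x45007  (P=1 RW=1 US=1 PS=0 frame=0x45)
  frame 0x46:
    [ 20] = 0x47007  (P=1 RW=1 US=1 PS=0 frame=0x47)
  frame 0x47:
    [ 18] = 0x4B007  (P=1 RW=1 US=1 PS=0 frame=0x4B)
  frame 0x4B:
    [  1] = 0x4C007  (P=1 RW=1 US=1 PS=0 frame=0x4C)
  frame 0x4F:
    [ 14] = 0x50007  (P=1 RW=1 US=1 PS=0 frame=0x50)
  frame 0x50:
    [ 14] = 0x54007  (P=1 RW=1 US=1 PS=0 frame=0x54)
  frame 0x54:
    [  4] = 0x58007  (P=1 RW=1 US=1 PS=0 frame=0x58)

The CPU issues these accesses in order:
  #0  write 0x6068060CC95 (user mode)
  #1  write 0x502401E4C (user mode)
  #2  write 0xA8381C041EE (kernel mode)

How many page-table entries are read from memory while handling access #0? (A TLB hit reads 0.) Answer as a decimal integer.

Trace:
#0 VA=0x6068060CC95 (w,user):
  L0: frame=0x38 idx=12 entry=0x39007 [P=1 RW=1 US=1 PS=0]
  L1: frame=0x39 idx=26 entry=0x3D007 [P=1 RW=1 US=1 PS=0]
  L2: frame=0x3D idx=3 entry=0x41007 [P=1 RW=1 US=1 PS=0]
  L3: frame=0x41 idx=12 entry=0x45007 [P=1 RW=1 US=1 PS=0]
  ✓ 0x45C95  — 4 lookups
#1 VA=0x502401E4C (w,user):
  L0: frame=0x38 idx=0 entry=0x46007 [P=1 RW=1 US=1 PS=0]
  L1: frame=0x46 idx=20 entry=0x47007 [P=1 RW=1 US=1 PS=0]
  L2: frame=0x47 idx=18 entry=0x4B007 [P=1 RW=1 US=1 PS=0]
  L3: frame=0x4B idx=1 entry=0x4C007 [P=1 RW=1 US=1 PS=0]
  ✓ 0x4CE4C  — 4 lookups
#2 VA=0xA8381C041EE (w,kernel):
  L0: frame=0x38 idx=21 entry=0x4F007 [P=1 RW=1 US=1 PS=0]
  L1: frame=0x4F idx=14 entry=0x50007 [P=1 RW=1 US=1 PS=0]
  L2: frame=0x50 idx=14 entry=0x54007 [P=1 RW=1 US=1 PS=0]
  L3: frame=0x54 idx=4 entry=0x58007 [P=1 RW=1 US=1 PS=0]
  ✓ 0x581EE  — 4 lookups

Entries read for #0: 4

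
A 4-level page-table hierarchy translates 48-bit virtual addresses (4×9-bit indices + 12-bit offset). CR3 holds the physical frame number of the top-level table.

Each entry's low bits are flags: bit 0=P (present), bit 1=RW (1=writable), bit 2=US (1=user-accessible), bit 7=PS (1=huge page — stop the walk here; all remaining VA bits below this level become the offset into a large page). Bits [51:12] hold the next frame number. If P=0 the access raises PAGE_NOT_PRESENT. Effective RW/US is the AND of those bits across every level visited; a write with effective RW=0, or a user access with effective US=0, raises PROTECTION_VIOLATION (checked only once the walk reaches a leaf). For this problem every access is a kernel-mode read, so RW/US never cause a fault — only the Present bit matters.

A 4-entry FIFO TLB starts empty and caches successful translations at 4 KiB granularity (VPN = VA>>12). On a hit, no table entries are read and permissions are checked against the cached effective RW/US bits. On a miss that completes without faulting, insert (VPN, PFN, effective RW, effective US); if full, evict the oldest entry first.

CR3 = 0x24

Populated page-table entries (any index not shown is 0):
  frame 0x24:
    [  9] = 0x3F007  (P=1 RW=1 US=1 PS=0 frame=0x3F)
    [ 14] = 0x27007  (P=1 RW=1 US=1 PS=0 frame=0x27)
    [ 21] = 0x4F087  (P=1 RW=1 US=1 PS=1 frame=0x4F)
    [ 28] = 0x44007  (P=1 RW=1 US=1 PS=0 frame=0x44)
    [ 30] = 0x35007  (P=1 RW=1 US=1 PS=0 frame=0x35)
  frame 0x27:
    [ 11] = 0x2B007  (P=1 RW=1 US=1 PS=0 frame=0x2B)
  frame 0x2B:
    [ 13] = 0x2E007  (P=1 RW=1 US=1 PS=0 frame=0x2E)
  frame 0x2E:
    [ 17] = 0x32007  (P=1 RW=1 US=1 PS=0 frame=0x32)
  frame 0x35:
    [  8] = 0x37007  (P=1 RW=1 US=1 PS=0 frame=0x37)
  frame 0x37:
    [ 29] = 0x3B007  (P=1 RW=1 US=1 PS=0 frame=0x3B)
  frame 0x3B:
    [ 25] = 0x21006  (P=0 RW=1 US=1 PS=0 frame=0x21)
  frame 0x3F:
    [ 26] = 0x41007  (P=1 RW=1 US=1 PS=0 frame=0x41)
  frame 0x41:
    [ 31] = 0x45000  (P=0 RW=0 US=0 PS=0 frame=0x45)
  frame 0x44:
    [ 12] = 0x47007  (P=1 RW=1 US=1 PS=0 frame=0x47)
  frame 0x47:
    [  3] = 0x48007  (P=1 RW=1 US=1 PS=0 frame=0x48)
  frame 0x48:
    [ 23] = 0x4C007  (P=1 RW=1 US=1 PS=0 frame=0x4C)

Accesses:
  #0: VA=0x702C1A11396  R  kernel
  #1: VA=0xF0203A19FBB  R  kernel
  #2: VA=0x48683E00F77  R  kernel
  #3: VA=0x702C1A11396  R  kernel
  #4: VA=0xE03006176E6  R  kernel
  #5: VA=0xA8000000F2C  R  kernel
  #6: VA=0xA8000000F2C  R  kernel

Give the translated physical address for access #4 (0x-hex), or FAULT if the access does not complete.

Trace:
#0 VA=0x702C1A11396 (r,kernel):
  L0: frame=0x24 idx=14 entry=0x27007 [P=1 RW=1 US=1 PS=0]
  L1: frame=0x27 idx=11 entry=0x2B007 [P=1 RW=1 US=1 PS=0]
  L2: frame=0x2B idx=13 entry=0x2E007 [P=1 RW=1 US=1 PS=0]
  L3: frame=0x2E idx=17 entry=0x32007 [P=1 RW=1 US=1 PS=0]
  ⇒ phys 0x32396  [4 reads]
#1 VA=0xF0203A19FBB (r,kernel):
  L0: frame=0x24 idx=30 entry=0x35007 [P=1 RW=1 US=1 PS=0]
  L1: frame=0x35 idx=8 entry=0x37007 [P=1 RW=1 US=1 PS=0]
  L2: frame=0x37 idx=29 entry=0x3B007 [P=1 RW=1 US=1 PS=0]
  L3: frame=0x3B idx=25 entry=0x21006 [P=0 RW=1 US=1 PS=0]
  ✗ PAGE_NOT_PRESENT  [4 reads]
#2 VA=0x48683E00F77 (r,kernel):
  L0: frame=0x24 idx=9 entry=0x3F007 [P=1 RW=1 US=1 PS=0]
  L1: frame=0x3F idx=26 entry=0x41007 [P=1 RW=1 US=1 PS=0]
  L2: frame=0x41 idx=31 entry=0x45000 [P=0 RW=0 US=0 PS=0]
  ✗ PAGE_NOT_PRESENT  [3 reads]
#3 VA=0x702C1A11396 (r,kernel):
  TLB hit vpn=0x702C1A11 → PA=0x32396
#4 VA=0xE03006176E6 (r,kernel):
  L0: frame=0x24 idx=28 entry=0x44007 [P=1 RW=1 US=1 PS=0]
  L1: frame=0x44 idx=12 entry=0x47007 [P=1 RW=1 US=1 PS=0]
  L2: frame=0x47 idx=3 entry=0x48007 [P=1 RW=1 US=1 PS=0]
  L3: frame=0x48 idx=23 entry=0x4C007 [P=1 RW=1 US=1 PS=0]
  ⇒ phys 0x4C6E6  [4 reads]
#5 VA=0xA8000000F2C (r,kernel):
  L0: frame=0x24 idx=21 entry=0x4F087 [P=1 RW=1 US=1 PS=1]
  ⇒ phys 0x4FF2C (huge @L0)  [1 reads]
#6 VA=0xA8000000F2C (r,kernel):
  TLB hit vpn=0xA8000000 → PA=0x4FF2C

Access #4 PA: 0x4C6E6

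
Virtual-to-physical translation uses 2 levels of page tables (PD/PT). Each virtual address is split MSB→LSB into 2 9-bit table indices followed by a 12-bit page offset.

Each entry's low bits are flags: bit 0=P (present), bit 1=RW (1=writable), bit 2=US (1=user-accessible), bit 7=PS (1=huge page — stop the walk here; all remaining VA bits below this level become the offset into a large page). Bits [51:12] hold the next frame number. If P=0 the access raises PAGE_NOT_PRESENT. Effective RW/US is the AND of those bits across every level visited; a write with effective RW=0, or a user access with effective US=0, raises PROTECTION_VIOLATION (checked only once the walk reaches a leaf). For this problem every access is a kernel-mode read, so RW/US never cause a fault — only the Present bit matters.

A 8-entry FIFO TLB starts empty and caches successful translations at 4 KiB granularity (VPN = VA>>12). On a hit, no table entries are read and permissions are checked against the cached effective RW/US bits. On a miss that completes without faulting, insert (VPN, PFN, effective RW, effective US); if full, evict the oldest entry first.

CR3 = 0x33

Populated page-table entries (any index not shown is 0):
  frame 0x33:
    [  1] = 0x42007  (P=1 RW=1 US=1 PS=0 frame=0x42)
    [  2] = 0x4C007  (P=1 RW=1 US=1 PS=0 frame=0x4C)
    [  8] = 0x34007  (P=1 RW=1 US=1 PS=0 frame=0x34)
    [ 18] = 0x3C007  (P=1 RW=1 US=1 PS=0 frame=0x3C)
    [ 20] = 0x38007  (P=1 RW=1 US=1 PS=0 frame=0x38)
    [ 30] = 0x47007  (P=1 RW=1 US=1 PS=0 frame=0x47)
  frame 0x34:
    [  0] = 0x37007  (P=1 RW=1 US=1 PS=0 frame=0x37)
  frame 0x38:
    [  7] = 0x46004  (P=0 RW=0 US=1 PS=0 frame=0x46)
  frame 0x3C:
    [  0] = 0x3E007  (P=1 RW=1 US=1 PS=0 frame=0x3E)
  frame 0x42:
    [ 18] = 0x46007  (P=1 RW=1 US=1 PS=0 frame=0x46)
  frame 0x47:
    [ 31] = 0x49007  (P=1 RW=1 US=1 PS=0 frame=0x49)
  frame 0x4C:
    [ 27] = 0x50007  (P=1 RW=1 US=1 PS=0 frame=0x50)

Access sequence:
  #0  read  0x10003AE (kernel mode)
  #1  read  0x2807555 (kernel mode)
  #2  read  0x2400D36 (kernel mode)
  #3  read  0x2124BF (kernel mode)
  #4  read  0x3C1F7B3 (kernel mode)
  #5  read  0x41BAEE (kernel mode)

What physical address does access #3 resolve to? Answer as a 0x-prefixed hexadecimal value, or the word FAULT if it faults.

Trace:
#0 VA=0x10003AE (r,kernel):
  lvl0: tbl 0x33, slot 8 ⇒ 0x34007 (P1/RW1/US1/PS0)
  lvl1: tbl 0x34, slot 0 ⇒ 0x37007 (P1/RW1/US1/PS0)
  ⇒ phys 0x373AE  [2 reads]
#1 VA=0x2807555 (r,kernel):
  lvl0: tbl 0x33, slot 20 ⇒ 0x38007 (P1/RW1/US1/PS0)
  lvl1: tbl 0x38, slot 7 ⇒ 0x46004 (P0/RW0/US1/PS0)
  ✗ PAGE_NOT_PRESENT  [2 reads]
#2 VA=0x2400D36 (r,kernel):
  lvl0: tbl 0x33, slot 18 ⇒ 0x3C007 (P1/RW1/US1/PS0)
  lvl1: tbl 0x3C, slot 0 ⇒ 0x3E007 (P1/RW1/US1/PS0)
  ⇒ phys 0x3ED36  [2 reads]
#3 VA=0x2124BF (r,kernel):
  lvl0: tbl 0x33, slot 1 ⇒ 0x42007 (P1/RW1/US1/PS0)
  lvl1: tbl 0x42, slot 18 ⇒ 0x46007 (P1/RW1/US1/PS0)
  ⇒ phys 0x464BF  [2 reads]
#4 VA=0x3C1F7B3 (r,kernel):
  lvl0: tbl 0x33, slot 30 ⇒ 0x47007 (P1/RW1/US1/PS0)
  lvl1: tbl 0x47, slot 31 ⇒ 0x49007 (P1/RW1/US1/PS0)
  ⇒ phys 0x497B3  [2 reads]
#5 VA=0x41BAEE (r,kernel):
  lvl0: tbl 0x33, slot 2 ⇒ 0x4C007 (P1/RW1/US1/PS0)
  lvl1: tbl 0x4C, slot 27 ⇒ 0x50007 (P1/RW1/US1/PS0)
  ⇒ phys 0x50AEE  [2 reads]

Access #3 PA: 0x464BF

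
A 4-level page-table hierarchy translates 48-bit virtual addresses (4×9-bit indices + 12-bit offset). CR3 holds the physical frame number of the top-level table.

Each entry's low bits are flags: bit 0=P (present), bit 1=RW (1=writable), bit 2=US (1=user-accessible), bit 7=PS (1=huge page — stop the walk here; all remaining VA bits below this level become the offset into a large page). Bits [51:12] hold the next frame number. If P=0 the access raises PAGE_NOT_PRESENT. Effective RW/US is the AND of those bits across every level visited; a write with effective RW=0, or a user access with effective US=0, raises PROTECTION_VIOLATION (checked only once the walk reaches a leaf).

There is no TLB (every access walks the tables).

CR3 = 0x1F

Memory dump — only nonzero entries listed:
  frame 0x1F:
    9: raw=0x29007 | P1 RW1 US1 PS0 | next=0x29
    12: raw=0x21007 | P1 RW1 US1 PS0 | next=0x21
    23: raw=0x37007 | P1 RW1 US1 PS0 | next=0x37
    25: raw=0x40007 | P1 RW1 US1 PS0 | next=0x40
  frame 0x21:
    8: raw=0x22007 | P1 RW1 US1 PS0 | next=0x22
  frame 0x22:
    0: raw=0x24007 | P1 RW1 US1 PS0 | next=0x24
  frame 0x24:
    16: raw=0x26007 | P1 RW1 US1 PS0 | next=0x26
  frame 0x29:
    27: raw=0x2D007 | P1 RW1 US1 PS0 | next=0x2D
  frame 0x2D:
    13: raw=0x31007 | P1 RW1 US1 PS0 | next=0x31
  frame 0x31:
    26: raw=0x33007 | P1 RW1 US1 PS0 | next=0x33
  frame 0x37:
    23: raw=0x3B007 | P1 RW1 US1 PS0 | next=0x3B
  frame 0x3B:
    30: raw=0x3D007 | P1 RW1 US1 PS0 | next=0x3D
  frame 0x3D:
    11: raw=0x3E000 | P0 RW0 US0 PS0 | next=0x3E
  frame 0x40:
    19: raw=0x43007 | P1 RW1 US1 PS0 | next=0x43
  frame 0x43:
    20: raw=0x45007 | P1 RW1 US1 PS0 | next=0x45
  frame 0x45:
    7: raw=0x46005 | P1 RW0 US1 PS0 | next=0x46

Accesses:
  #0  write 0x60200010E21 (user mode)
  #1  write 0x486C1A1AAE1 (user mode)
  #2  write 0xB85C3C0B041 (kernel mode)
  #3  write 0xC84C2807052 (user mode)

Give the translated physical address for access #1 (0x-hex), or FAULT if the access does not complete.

Trace:
#0 VA=0x60200010E21 (w,user):
  [0] read 0x1F idx=12: raw=0x21007 flags P=1 W=1 U=1 S=0
  [1] read 0x21 idx=8: raw=0x22007 flags P=1 W=1 U=1 S=0
  [2] read 0x22 idx=0: raw=0x24007 flags P=1 W=1 U=1 S=0
  [3] read 0x24 idx=16: raw=0x26007 flags P=1 W=1 U=1 S=0
  ✓ 0x26E21  — 4 lookups
#1 VA=0x486C1A1AAE1 (w,user):
  [0] read 0x1F idx=9: raw=0x29007 flags P=1 W=1 U=1 S=0
  [1] read 0x29 idx=27: raw=0x2D007 flags P=1 W=1 U=1 S=0
  [2] read 0x2D idx=13: raw=0x31007 flags P=1 W=1 U=1 S=0
  [3] read 0x31 idx=26: raw=0x33007 flags P=1 W=1 U=1 S=0
  ✓ 0x33AE1  — 4 lookups
#2 VA=0xB85C3C0B041 (w,kernel):
  [0] read 0x1F idx=23: raw=0x37007 flags P=1 W=1 U=1 S=0
  [1] read 0x37 idx=23: raw=0x3B007 flags P=1 W=1 U=1 S=0
  [2] read 0x3B idx=30: raw=0x3D007 flags P=1 W=1 U=1 S=0
  [3] read 0x3D idx=11: raw=0x3E000 flags P=0 W=0 U=0 S=0
  → PAGE_NOT_PRESENT  (4 entries read)
#3 VA=0xC84C2807052 (w,user):
  [0] read 0x1F idx=25: raw=0x40007 flags P=1 W=1 U=1 S=0
  [1] read 0x40 idx=19: raw=0x43007 flags P=1 W=1 U=1 S=0
  [2] read 0x43 idx=20: raw=0x45007 flags P=1 W=1 U=1 S=0
  [3] read 0x45 idx=7: raw=0x46005 flags P=1 W=0 U=1 S=0
  → PROTECTION_VIOLATION  (4 entries read)

Access #1 PA: 0x33AE1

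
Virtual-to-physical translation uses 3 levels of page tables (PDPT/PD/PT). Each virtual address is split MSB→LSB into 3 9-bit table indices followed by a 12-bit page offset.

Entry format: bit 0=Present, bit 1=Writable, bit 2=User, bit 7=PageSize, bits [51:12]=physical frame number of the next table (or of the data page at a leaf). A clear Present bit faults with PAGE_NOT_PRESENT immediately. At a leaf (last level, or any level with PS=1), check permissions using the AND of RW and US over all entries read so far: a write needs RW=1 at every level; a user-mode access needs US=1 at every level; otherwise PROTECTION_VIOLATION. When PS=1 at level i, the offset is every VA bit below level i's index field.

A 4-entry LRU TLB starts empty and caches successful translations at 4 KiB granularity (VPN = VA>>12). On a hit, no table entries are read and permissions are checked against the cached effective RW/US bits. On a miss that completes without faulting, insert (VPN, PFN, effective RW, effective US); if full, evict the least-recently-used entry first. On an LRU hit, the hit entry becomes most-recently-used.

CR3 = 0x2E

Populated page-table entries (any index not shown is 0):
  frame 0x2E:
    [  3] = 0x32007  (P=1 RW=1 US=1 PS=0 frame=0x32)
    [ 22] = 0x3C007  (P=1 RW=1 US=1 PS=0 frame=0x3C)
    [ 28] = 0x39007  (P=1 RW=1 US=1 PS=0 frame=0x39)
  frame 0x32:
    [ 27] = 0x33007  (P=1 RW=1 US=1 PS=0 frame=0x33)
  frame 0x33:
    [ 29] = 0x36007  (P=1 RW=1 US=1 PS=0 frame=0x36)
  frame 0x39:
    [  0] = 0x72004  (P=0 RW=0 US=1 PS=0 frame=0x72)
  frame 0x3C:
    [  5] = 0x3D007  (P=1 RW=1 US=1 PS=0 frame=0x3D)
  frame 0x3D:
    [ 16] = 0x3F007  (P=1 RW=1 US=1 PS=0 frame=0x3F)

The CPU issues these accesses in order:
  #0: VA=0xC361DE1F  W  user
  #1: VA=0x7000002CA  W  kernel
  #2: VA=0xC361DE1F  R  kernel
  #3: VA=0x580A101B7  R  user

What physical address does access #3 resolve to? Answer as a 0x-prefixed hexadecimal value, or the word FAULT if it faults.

Trace:
#0 VA=0xC361DE1F (w,user):
  L0: frame=0x2E idx=3 entry=0x32007 [P=1 RW=1 US=1 PS=0]
  L1: frame=0x32 idx=27 entry=0x33007 [P=1 RW=1 US=1 PS=0]
  L2: frame=0x33 idx=29 entry=0x36007 [P=1 RW=1 US=1 PS=0]
  ✓ 0x36E1F  — 3 lookups
#1 VA=0x7000002CA (w,kernel):
  L0: frame=0x2E idx=28 entry=0x39007 [P=1 RW=1 US=1 PS=0]
  L1: frame=0x39 idx=0 entry=0x72004 [P=0 RW=0 US=1 PS=0]
  ✗ PAGE_NOT_PRESENT  [2 reads]
#2 VA=0xC361DE1F (r,kernel):
  TLB hit vpn=0xC361D → PA=0x36E1F
#3 VA=0x580A101B7 (r,user):
  L0: frame=0x2E idx=22 entry=0x3C007 [P=1 RW=1 US=1 PS=0]
  L1: frame=0x3C idx=5 entry=0x3D007 [P=1 RW=1 US=1 PS=0]
  L2: frame=0x3D idx=16 entry=0x3F007 [P=1 RW=1 US=1 PS=0]
  ✓ 0x3F1B7  — 3 lookups

Access #3 PA: 0x3F1B7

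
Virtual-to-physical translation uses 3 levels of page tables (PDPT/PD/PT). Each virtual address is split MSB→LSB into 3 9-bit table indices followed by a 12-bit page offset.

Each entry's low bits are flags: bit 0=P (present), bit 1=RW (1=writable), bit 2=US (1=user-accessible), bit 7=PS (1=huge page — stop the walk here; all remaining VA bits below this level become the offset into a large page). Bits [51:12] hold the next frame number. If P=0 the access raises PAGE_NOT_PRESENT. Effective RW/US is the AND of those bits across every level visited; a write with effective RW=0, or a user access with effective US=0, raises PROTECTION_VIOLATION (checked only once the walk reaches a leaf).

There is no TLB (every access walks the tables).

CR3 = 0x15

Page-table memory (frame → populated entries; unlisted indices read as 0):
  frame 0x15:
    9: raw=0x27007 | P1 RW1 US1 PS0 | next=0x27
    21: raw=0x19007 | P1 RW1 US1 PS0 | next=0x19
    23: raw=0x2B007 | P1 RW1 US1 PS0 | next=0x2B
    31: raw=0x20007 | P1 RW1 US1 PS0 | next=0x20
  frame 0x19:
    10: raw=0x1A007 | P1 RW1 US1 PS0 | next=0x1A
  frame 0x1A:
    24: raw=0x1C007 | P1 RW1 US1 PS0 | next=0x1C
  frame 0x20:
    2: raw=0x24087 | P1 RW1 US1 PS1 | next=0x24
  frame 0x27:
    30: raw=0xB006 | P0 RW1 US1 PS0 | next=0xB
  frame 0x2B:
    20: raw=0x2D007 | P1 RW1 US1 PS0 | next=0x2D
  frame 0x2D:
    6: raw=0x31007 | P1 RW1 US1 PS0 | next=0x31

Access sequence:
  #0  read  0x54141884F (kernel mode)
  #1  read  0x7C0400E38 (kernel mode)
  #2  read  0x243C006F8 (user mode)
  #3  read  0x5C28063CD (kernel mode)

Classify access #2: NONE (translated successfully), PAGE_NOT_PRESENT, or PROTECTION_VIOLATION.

Trace:
#0 VA=0x54141884F (r,kernel):
  L0 @0x15[21] → 0x19007  P=1,RW=1,US=1,PS=0
  L1 @0x19[10] → 0x1A007  P=1,RW=1,US=1,PS=0
  L2 @0x1A[24] → 0x1C007  P=1,RW=1,US=1,PS=0
  → PA=0x1C84F  (3 entries read)
#1 VA=0x7C0400E38 (r,kernel):
  L0 @0x15[31] → 0x20007  P=1,RW=1,US=1,PS=0
  L1 @0x20[2] → 0x24087  P=1,RW=1,US=1,PS=1
  → PA=0x24E38 (huge @L1)  (2 entries read)
#2 VA=0x243C006F8 (r,user):
  L0 @0x15[9] → 0x27007  P=1,RW=1,US=1,PS=0
  L1 @0x27[30] → 0xB006  P=0,RW=1,US=1,PS=0
  → PAGE_NOT_PRESENT  (2 entries read)
#3 VA=0x5C28063CD (r,kernel):
  L0 @0x15[23] → 0x2B007  P=1,RW=1,US=1,PS=0
  L1 @0x2B[20] → 0x2D007  P=1,RW=1,US=1,PS=0
  L2 @0x2D[6] → 0x31007  P=1,RW=1,US=1,PS=0
  → PA=0x313CD  (3 entries read)

Access #2 fault: PAGE_NOT_PRESENT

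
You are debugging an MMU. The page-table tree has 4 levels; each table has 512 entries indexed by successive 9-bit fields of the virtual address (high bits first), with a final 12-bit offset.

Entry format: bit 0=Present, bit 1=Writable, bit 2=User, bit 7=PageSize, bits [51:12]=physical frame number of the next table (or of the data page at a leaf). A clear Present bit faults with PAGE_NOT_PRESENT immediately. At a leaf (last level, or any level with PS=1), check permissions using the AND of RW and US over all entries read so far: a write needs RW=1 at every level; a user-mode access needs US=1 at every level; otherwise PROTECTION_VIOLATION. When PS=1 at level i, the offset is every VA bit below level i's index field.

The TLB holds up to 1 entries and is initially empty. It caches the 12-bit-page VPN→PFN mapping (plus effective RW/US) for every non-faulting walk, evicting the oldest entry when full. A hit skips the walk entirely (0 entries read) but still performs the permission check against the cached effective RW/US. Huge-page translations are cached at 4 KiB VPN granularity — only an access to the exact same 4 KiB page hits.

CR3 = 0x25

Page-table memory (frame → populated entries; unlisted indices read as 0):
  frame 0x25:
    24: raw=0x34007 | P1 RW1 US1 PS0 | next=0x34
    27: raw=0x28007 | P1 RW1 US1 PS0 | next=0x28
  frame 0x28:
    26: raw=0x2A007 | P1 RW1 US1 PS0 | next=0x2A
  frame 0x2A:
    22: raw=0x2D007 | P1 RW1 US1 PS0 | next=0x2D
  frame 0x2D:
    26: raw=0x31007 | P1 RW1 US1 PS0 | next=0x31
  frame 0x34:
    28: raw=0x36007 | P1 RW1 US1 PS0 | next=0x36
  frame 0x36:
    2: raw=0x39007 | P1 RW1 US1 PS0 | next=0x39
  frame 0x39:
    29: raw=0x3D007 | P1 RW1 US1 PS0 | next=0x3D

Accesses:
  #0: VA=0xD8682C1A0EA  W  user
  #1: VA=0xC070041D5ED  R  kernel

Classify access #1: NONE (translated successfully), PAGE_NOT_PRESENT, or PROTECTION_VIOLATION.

Per-access translation:
#0 VA=0xD8682C1A0EA (w,user):
  L0 @0x25[27] → 0x28007  P=1,RW=1,US=1,PS=0
  L1 @0x28[26] → 0x2A007  P=1,RW=1,US=1,PS=0
  L2 @0x2A[22] → 0x2D007  P=1,RW=1,US=1,PS=0
  L3 @0x2D[26] → 0x31007  P=1,RW=1,US=1,PS=0
  ⇒ phys 0x310EA  [4 reads]
#1 VA=0xC070041D5ED (r,kernel):
  L0 @0x25[24] → 0x34007  P=1,RW=1,US=1,PS=0
  L1 @0x34[28] → 0x36007  P=1,RW=1,US=1,PS=0
  L2 @0x36[2] → 0x39007  P=1,RW=1,US=1,PS=0
  L3 @0x39[29] → 0x3D007  P=1,RW=1,US=1,PS=0
  ⇒ phys 0x3D5ED  [4 reads]

Access #1 fault: NONE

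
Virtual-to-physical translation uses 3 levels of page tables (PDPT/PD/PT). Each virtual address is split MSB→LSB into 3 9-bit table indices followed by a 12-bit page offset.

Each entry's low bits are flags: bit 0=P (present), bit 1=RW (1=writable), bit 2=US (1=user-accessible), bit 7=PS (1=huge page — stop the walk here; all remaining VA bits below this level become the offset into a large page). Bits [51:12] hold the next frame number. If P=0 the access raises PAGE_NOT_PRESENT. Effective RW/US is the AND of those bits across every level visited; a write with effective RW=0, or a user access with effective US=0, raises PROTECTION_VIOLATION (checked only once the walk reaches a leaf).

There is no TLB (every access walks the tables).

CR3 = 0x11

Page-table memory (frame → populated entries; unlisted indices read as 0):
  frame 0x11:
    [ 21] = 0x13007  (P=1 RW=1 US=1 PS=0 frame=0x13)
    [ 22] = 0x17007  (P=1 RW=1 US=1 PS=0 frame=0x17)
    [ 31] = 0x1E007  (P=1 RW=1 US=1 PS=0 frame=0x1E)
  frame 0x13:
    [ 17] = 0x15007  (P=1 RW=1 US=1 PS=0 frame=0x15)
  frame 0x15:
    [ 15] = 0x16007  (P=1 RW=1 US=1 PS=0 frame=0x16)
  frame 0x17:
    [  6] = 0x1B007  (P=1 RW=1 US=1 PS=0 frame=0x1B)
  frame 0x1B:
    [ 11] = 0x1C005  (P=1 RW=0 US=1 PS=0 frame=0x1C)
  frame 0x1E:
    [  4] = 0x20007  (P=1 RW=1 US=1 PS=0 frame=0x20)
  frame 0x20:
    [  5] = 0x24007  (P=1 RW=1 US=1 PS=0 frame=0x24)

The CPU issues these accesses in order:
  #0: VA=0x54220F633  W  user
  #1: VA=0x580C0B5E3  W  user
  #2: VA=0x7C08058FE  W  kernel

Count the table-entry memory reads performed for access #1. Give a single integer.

Per-access translation:
#0 VA=0x54220F633 (w,user):
  L0 @0x11[21] → 0x13007  P=1,RW=1,US=1,PS=0
  L1 @0x13[17] → 0x15007  P=1,RW=1,US=1,PS=0
  L2 @0x15[15] → 0x16007  P=1,RW=1,US=1,PS=0
  → PA=0x16633  (3 entries read)
#1 VA=0x580C0B5E3 (w,user):
  L0 @0x11[22] → 0x17007  P=1,RW=1,US=1,PS=0
  L1 @0x17[6] → 0x1B007  P=1,RW=1,US=1,PS=0
  L2 @0x1B[11] → 0x1C005  P=1,RW=0,US=1,PS=0
  ⇒ fault: PROTECTION_VIOLATION  — 3 lookups
#2 VA=0x7C08058FE (w,kernel):
  L0 @0x11[31] → 0x1E007  P=1,RW=1,US=1,PS=0
  L1 @0x1E[4] → 0x20007  P=1,RW=1,US=1,PS=0
  L2 @0x20[5] → 0x24007  P=1,RW=1,US=1,PS=0
  → PA=0x248FE  (3 entries read)

Entries read for #1: 3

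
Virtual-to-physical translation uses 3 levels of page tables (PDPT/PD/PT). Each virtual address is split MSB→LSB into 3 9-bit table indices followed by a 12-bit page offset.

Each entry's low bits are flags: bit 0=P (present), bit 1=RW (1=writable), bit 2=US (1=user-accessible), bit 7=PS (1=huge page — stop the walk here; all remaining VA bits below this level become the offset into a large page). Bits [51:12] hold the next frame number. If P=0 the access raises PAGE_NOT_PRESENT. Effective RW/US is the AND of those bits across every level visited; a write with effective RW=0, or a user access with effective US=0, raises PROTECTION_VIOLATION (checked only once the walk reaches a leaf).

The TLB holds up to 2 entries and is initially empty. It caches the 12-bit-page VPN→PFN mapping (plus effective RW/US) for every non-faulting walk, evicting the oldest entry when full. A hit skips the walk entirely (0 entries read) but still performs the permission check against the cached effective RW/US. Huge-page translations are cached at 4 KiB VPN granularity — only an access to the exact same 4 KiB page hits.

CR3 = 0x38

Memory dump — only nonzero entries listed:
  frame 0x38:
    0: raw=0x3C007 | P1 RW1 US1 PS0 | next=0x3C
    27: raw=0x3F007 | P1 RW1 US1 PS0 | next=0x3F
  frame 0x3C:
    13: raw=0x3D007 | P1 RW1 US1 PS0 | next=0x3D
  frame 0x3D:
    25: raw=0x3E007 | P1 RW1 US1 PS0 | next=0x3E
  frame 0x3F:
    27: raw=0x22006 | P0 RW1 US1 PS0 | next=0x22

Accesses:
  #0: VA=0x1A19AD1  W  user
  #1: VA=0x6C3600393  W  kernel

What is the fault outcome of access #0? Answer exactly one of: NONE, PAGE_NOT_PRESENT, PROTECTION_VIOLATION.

Trace:
#0 VA=0x1A19AD1 (w,user):
  [0] read 0x38 idx=0: raw=0x3C007 flags P=1 W=1 U=1 S=0
  [1] read 0x3C idx=13: raw=0x3D007 flags P=1 W=1 U=1 S=0
  [2] read 0x3D idx=25: raw=0x3E007 flags P=1 W=1 U=1 S=0
  ✓ 0x3EAD1  — 3 lookups
#1 VA=0x6C3600393 (w,kernel):
  [0] read 0x38 idx=27: raw=0x3F007 flags P=1 W=1 U=1 S=0
  [1] read 0x3F idx=27: raw=0x22006 flags P=0 W=1 U=1 S=0
  ⇒ fault: PAGE_NOT_PRESENT  — 2 lookups

Access #0 fault: NONE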